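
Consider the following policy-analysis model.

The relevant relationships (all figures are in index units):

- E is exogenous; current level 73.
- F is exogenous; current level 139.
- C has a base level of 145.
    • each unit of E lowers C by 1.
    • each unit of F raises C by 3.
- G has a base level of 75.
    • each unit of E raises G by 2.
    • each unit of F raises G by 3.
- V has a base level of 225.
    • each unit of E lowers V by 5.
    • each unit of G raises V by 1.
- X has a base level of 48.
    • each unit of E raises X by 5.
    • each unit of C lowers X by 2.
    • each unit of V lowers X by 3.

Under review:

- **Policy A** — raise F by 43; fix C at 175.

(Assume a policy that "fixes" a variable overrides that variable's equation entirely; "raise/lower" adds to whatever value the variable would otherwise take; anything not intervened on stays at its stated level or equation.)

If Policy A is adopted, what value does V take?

627

Policy A (F + 43, C := 175):
  E = 73
  F = 139 + 43 = 182
  G = 75 + 2·73 + 3·182 = 767
  V = 225 − 5·73 + 767 = 627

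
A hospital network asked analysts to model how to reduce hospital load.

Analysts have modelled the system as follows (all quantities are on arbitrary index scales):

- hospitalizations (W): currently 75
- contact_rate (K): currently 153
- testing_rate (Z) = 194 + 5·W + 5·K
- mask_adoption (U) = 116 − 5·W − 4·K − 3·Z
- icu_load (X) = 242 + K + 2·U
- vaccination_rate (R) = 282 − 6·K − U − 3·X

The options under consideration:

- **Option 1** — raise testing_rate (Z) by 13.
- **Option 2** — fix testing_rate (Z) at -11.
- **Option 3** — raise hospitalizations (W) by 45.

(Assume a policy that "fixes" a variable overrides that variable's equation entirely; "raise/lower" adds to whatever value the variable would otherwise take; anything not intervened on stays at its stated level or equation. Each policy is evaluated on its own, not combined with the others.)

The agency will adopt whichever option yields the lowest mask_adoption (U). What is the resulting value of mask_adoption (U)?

Option 1 (Z + 13):
  W = 75
  K = 153
  Z = 194 + 5·75 + 5·153 (+13 from intervention) = 1347
  U = 116 − 5·75 − 4·153 − 3·1347 = -4912
Option 2 (Z := -11):
  W = 75
  K = 153
  Z = -11
  U = 116 − 5·75 − 4·153 − 3·(-11) = -838
Option 3 (W + 45):
  W = 75 + 45 = 120
  K = 153
  Z = 194 + 5·120 + 5·153 = 1559
  U = 116 − 5·120 − 4·153 − 3·1559 = -5773
Comparing — Option 1: U=-4912, Option 2: U=-838, Option 3: U=-5773. Lowest is -5773 (Option 3).

-5773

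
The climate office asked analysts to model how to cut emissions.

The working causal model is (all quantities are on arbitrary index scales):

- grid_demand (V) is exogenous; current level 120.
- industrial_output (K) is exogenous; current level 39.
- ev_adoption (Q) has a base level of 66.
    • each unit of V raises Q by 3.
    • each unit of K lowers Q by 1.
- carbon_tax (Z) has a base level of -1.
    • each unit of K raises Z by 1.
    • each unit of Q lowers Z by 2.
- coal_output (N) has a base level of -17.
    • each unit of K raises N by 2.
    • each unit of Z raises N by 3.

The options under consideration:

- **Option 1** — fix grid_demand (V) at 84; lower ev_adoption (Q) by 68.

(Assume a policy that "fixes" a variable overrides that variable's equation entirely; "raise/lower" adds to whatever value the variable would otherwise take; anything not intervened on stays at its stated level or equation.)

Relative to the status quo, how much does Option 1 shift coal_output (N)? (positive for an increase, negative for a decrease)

1056

Baseline:
  V = 120
  K = 39
  Q = 66 + 3·120 − 39 = 387
  Z = -1 + 39 − 2·387 = -736
  N = -17 + 2·39 + 3·(-736) = -2147
Option 1 (V := 84, Q − 68):
  V = 84
  K = 39
  Q = 66 + 3·84 − 39 (−68 from intervention) = 211
  Z = -1 + 39 − 2·211 = -384
  N = -17 + 2·39 + 3·(-384) = -1091
Change in N: -1091 − (-2147) = 1056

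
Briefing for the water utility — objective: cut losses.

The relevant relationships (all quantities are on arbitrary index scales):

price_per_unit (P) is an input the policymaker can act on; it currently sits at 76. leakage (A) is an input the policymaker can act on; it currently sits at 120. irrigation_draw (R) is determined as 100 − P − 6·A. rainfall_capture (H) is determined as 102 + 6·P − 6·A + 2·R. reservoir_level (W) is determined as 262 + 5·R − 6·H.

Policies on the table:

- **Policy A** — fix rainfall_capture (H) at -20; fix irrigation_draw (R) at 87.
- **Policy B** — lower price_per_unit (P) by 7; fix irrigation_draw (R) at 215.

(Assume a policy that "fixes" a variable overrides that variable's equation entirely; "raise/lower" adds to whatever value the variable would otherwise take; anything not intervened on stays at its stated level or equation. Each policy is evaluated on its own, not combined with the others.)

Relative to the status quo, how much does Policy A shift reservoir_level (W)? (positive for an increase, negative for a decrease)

Baseline:
  P = 76
  A = 120
  R = 100 − 76 − 6·120 = -696
  H = 102 + 6·76 − 6·120 + 2·(-696) = -1554
  W = 262 + 5·(-696) − 6·(-1554) = 6106
Policy A (H := -20, R := 87):
  P = 76
  A = 120
  R = 87
  H = -20
  W = 262 + 5·87 − 6·(-20) = 817
Change in W: 817 − 6106 = -5289

-5289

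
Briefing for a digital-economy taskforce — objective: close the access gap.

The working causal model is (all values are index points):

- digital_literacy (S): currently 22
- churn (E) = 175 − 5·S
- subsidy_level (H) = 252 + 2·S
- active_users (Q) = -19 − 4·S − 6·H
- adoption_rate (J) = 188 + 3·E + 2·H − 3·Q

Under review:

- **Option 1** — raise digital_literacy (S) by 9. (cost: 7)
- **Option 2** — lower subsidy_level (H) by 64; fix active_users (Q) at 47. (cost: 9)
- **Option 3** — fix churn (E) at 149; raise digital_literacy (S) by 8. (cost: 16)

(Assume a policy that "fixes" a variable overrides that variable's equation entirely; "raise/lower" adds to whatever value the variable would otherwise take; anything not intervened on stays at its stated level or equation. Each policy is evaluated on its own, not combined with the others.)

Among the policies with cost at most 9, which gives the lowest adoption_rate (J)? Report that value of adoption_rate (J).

706

Option 1 (S + 9):
  S = 22 + 9 = 31
  E = 175 − 5·31 = 20
  H = 252 + 2·31 = 314
  Q = -19 − 4·31 − 6·314 = -2027
  J = 188 + 3·20 + 2·314 − 3·(-2027) = 6957
Option 2 (H − 64, Q := 47):
  S = 22
  E = 175 − 5·22 = 65
  H = 252 + 2·22 (−64 from intervention) = 232
  Q = 47
  J = 188 + 3·65 + 2·232 − 3·47 = 706
Comparing — Option 1: J=6957, Option 2: J=706. Lowest is 706 (Option 2).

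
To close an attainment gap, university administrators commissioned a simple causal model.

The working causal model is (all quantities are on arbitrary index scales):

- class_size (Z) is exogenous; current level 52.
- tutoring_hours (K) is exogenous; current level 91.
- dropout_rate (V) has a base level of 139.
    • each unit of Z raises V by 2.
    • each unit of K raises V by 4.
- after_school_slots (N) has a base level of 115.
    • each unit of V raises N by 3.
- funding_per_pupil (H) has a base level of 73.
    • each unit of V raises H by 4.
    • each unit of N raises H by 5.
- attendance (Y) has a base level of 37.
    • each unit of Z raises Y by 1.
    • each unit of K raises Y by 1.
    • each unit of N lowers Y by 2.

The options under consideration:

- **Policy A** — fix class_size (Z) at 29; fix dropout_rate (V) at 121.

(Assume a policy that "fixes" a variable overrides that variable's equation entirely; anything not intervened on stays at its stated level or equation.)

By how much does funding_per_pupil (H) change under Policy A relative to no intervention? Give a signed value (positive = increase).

-9234

Baseline:
  Z = 52
  K = 91
  V = 139 + 2·52 + 4·91 = 607
  N = 115 + 3·607 = 1936
  H = 73 + 4·607 + 5·1936 = 12181
Policy A (Z := 29, V := 121):
  Z = 29
  K = 91
  V = 121
  N = 115 + 3·121 = 478
  H = 73 + 4·121 + 5·478 = 2947
Change in H: 2947 − 12181 = -9234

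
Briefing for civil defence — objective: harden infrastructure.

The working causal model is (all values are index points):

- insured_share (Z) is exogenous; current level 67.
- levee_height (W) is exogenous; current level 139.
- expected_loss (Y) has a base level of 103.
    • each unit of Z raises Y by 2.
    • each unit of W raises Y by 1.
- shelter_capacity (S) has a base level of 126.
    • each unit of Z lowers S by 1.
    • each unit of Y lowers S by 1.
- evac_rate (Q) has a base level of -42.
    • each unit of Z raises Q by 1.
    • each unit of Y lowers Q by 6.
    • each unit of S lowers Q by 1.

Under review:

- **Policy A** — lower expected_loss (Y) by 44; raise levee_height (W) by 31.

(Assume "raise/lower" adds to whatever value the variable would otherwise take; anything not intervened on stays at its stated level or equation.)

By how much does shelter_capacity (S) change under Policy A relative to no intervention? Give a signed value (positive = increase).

13

Baseline:
  Z = 67
  W = 139
  Y = 103 + 2·67 + 139 = 376
  S = 126 − 67 − 376 = -317
Policy A (Y − 44, W + 31):
  Z = 67
  W = 139 + 31 = 170
  Y = 103 + 2·67 + 170 (−44 from intervention) = 363
  S = 126 − 67 − 363 = -304
Change in S: -304 − (-317) = 13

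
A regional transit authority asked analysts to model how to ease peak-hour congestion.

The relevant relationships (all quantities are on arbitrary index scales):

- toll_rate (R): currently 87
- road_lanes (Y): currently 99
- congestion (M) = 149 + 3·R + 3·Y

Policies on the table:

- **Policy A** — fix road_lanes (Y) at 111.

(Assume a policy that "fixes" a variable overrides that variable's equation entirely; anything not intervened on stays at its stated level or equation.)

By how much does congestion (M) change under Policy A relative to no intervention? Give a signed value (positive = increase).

Baseline:
  R = 87
  Y = 99
  M = 149 + 3·87 + 3·99 = 707
Policy A (Y := 111):
  R = 87
  Y = 111
  M = 149 + 3·87 + 3·111 = 743
Change in M: 743 − 707 = 36

36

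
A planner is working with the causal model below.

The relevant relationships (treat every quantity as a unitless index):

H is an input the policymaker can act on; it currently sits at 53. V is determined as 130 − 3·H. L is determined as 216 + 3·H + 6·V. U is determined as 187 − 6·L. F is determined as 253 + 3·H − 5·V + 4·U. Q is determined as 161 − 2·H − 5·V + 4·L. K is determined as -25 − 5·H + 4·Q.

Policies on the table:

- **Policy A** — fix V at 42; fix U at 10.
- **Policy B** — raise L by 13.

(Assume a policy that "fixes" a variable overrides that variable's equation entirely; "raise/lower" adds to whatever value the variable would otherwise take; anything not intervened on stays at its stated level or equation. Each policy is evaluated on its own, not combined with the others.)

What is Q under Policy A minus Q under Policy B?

1297

Policy A (V := 42, U := 10):
  H = 53
  V = 42
  L = 216 + 3·53 + 6·42 = 627
  Q = 161 − 2·53 − 5·42 + 4·627 = 2353
Policy B (L + 13):
  H = 53
  V = 130 − 3·53 = -29
  L = 216 + 3·53 + 6·(-29) (+13 from intervention) = 214
  Q = 161 − 2·53 − 5·(-29) + 4·214 = 1056
Q: 2353 − 1056 = 1297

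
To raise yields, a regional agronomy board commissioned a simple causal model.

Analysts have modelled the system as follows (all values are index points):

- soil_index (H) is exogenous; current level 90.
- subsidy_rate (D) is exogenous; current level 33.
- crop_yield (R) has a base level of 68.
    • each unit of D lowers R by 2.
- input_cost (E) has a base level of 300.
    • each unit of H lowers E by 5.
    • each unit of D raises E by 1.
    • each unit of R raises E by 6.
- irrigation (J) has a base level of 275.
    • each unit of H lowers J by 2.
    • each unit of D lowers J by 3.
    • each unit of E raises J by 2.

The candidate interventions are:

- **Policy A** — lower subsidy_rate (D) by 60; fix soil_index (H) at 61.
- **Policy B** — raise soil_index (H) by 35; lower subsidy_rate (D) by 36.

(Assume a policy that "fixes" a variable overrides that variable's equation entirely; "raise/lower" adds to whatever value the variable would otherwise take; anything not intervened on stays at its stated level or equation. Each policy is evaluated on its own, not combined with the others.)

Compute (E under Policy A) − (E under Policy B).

Policy A (D − 60, H := 61):
  H = 61
  D = 33 − 60 = -27
  R = 68 − 2·(-27) = 122
  E = 300 − 5·61 + (-27) + 6·122 = 700
Policy B (H + 35, D − 36):
  H = 90 + 35 = 125
  D = 33 − 36 = -3
  R = 68 − 2·(-3) = 74
  E = 300 − 5·125 + (-3) + 6·74 = 116
E: 700 − 116 = 584

584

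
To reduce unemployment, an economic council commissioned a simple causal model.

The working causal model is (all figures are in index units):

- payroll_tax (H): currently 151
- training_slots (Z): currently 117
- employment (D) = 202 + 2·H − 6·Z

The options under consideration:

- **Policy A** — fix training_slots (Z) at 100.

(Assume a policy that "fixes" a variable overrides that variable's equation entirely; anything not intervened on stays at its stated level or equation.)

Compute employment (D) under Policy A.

Policy A (Z := 100):
  H = 151
  Z = 100
  D = 202 + 2·151 − 6·100 = -96

-96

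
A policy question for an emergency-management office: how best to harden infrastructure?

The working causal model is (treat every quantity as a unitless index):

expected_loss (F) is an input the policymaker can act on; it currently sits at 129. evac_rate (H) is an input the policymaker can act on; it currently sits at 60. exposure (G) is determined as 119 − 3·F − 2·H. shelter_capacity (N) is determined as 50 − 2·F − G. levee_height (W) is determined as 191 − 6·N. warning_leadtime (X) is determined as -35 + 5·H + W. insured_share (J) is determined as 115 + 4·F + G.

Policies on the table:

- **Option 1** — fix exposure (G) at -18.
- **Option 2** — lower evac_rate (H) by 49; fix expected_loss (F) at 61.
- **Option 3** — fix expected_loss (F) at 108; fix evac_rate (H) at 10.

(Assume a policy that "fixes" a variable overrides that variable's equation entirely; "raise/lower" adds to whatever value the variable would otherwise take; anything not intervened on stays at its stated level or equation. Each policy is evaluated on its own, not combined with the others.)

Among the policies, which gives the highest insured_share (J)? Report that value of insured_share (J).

Option 1 (G := -18):
  F = 129
  H = 60
  G = -18
  J = 115 + 4·129 + (-18) = 613
Option 2 (H − 49, F := 61):
  F = 61
  H = 60 − 49 = 11
  G = 119 − 3·61 − 2·11 = -86
  J = 115 + 4·61 + (-86) = 273
Option 3 (F := 108, H := 10):
  F = 108
  H = 10
  G = 119 − 3·108 − 2·10 = -225
  J = 115 + 4·108 + (-225) = 322
Comparing — Option 1: J=613, Option 2: J=273, Option 3: J=322. Highest is 613 (Option 1).

613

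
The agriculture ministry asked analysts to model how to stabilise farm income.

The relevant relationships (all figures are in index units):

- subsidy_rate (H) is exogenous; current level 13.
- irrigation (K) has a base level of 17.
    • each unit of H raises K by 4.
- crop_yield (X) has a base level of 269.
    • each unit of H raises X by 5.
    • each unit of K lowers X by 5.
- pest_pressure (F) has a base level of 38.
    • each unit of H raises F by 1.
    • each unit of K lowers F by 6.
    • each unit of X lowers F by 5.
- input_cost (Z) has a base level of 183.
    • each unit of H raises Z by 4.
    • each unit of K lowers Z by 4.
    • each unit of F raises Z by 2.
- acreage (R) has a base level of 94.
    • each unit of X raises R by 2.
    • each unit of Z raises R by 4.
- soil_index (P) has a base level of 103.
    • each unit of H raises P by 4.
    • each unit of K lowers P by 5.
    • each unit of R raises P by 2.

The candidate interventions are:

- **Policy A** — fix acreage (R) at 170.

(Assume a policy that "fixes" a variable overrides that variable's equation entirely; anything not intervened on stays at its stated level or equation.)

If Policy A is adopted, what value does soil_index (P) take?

150

Policy A (R := 170):
  H = 13
  K = 17 + 4·13 = 69
  X = 269 + 5·13 − 5·69 = -11
  F = 38 + 13 − 6·69 − 5·(-11) = -308
  Z = 183 + 4·13 − 4·69 + 2·(-308) = -657
  R = 170
  P = 103 + 4·13 − 5·69 + 2·170 = 150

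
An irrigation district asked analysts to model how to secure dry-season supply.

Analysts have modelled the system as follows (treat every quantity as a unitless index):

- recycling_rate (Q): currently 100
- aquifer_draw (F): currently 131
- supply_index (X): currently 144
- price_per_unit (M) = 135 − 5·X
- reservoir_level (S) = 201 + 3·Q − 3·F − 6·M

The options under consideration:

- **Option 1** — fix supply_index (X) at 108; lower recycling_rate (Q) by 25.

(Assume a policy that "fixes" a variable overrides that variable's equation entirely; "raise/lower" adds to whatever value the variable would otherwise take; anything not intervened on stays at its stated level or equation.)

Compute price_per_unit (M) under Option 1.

Option 1 (X := 108, Q − 25):
  X = 108
  M = 135 − 5·108 = -405

-405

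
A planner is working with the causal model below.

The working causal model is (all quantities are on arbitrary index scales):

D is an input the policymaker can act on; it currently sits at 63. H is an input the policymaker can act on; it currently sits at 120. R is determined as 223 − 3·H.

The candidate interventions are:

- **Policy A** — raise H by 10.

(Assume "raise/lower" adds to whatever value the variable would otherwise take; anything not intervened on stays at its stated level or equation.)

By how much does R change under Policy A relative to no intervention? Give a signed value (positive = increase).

-30

Baseline:
  H = 120
  R = 223 − 3·120 = -137
Policy A (H + 10):
  H = 120 + 10 = 130
  R = 223 − 3·130 = -167
Change in R: -167 − (-137) = -30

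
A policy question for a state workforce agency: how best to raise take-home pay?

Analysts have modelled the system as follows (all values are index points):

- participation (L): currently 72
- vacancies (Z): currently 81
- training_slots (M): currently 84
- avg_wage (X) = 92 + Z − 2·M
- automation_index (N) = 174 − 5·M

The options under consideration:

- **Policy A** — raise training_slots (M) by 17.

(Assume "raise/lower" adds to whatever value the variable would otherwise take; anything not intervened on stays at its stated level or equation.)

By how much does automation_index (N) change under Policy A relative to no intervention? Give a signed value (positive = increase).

Baseline:
  M = 84
  N = 174 − 5·84 = -246
Policy A (M + 17):
  M = 84 + 17 = 101
  N = 174 − 5·101 = -331
Change in N: -331 − (-246) = -85

-85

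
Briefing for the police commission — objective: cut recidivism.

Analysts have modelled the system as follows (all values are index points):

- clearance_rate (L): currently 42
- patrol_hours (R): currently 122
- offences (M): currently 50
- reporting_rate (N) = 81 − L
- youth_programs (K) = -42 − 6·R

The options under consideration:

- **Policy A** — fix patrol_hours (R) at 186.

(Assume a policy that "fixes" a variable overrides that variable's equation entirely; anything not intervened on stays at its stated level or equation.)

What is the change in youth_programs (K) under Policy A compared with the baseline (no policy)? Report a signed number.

-384

Baseline:
  R = 122
  K = -42 − 6·122 = -774
Policy A (R := 186):
  R = 186
  K = -42 − 6·186 = -1158
Change in K: -1158 − (-774) = -384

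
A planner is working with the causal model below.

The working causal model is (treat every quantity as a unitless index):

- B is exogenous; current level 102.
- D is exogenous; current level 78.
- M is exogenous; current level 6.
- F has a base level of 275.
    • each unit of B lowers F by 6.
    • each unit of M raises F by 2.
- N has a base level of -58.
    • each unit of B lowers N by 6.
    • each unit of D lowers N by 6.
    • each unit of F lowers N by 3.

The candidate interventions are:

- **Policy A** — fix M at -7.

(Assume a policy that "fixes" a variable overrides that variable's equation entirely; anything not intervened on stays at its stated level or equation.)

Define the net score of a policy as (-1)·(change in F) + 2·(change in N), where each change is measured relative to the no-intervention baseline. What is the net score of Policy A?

182

Baseline:
  B = 102
  D = 78
  M = 6
  F = 275 − 6·102 + 2·6 = -325
  N = -58 − 6·102 − 6·78 − 3·(-325) = -163
Policy A (M := -7):
  B = 102
  D = 78
  M = -7
  F = 275 − 6·102 + 2·(-7) = -351
  N = -58 − 6·102 − 6·78 − 3·(-351) = -85
ΔF = -351 − (-325) = -26; ΔN = -85 − (-163) = 78
Score = (-1)·(-26) + 2·78 = 182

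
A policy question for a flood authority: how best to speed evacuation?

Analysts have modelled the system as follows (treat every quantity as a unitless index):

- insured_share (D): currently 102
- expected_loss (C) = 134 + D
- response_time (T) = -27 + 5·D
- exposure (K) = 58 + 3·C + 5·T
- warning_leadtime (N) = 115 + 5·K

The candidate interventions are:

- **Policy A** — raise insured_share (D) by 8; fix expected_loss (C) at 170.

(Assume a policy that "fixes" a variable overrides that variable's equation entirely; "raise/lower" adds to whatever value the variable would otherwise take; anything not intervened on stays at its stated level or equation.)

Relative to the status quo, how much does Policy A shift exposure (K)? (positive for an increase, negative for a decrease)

2

Baseline:
  D = 102
  C = 134 + 102 = 236
  T = -27 + 5·102 = 483
  K = 58 + 3·236 + 5·483 = 3181
Policy A (D + 8, C := 170):
  D = 102 + 8 = 110
  C = 170
  T = -27 + 5·110 = 523
  K = 58 + 3·170 + 5·523 = 3183
Change in K: 3183 − 3181 = 2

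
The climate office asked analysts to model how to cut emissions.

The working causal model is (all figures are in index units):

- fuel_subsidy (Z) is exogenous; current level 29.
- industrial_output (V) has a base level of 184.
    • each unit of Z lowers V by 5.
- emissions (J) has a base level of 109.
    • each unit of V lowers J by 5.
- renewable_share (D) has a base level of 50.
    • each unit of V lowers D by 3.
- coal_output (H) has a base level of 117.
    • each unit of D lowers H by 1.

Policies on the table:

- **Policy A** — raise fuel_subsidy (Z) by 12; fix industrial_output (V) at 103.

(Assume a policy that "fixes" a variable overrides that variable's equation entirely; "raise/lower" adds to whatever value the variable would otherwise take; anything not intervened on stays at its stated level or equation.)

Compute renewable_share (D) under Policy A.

Policy A (Z + 12, V := 103):
  Z = 29 + 12 = 41
  V = 103
  D = 50 − 3·103 = -259

-259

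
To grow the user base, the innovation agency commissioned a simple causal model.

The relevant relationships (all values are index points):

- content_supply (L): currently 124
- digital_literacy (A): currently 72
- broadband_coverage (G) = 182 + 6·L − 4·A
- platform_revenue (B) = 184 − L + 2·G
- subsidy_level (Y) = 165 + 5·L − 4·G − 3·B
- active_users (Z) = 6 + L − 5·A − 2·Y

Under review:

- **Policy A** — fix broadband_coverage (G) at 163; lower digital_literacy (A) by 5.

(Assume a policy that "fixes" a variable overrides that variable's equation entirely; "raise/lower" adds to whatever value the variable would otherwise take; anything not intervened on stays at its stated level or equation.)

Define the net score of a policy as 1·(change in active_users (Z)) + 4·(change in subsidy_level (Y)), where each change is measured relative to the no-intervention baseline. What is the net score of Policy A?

9525

Baseline:
  L = 124
  A = 72
  G = 182 + 6·124 − 4·72 = 638
  B = 184 − 124 + 2·638 = 1336
  Y = 165 + 5·124 − 4·638 − 3·1336 = -5775
  Z = 6 + 124 − 5·72 − 2·(-5775) = 11320
Policy A (G := 163, A − 5):
  L = 124
  A = 72 − 5 = 67
  G = 163
  B = 184 − 124 + 2·163 = 386
  Y = 165 + 5·124 − 4·163 − 3·386 = -1025
  Z = 6 + 124 − 5·67 − 2·(-1025) = 1845
ΔZ = 1845 − 11320 = -9475; ΔY = -1025 − (-5775) = 4750
Score = 1·(-9475) + 4·4750 = 9525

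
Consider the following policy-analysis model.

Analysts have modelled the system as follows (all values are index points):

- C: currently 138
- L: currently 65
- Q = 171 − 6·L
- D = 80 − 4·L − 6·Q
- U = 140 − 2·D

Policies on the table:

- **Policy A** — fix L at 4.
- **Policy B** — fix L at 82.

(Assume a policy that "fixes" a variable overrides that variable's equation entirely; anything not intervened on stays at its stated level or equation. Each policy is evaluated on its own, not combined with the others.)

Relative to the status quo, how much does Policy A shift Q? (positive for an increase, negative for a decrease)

Baseline:
  L = 65
  Q = 171 − 6·65 = -219
Policy A (L := 4):
  L = 4
  Q = 171 − 6·4 = 147
Change in Q: 147 − (-219) = 366

366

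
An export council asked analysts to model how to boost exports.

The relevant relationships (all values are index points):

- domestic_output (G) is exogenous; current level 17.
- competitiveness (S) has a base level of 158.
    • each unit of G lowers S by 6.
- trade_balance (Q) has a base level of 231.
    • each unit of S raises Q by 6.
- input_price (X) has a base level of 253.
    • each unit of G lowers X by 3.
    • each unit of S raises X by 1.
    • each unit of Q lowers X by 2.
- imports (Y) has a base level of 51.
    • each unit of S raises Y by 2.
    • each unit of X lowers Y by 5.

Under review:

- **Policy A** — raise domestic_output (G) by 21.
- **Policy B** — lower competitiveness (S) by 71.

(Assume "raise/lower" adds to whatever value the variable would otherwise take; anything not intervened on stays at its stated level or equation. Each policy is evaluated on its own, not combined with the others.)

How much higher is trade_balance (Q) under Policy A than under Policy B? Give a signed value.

-330

Policy A (G + 21):
  G = 17 + 21 = 38
  S = 158 − 6·38 = -70
  Q = 231 + 6·(-70) = -189
Policy B (S − 71):
  G = 17
  S = 158 − 6·17 (−71 from intervention) = -15
  Q = 231 + 6·(-15) = 141
Q: -189 − 141 = -330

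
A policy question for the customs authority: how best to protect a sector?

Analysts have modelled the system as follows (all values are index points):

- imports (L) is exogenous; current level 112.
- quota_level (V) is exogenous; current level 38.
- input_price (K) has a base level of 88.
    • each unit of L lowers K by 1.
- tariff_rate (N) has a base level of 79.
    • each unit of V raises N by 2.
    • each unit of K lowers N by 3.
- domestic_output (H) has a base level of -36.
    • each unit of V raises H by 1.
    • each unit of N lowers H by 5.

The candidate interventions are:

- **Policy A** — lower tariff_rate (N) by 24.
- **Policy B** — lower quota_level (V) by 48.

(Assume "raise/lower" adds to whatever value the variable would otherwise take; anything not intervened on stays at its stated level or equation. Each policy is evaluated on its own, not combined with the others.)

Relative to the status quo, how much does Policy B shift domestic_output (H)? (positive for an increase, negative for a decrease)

432

Baseline:
  L = 112
  V = 38
  K = 88 − 112 = -24
  N = 79 + 2·38 − 3·(-24) = 227
  H = -36 + 38 − 5·227 = -1133
Policy B (V − 48):
  L = 112
  V = 38 − 48 = -10
  K = 88 − 112 = -24
  N = 79 + 2·(-10) − 3·(-24) = 131
  H = -36 + (-10) − 5·131 = -701
Change in H: -701 − (-1133) = 432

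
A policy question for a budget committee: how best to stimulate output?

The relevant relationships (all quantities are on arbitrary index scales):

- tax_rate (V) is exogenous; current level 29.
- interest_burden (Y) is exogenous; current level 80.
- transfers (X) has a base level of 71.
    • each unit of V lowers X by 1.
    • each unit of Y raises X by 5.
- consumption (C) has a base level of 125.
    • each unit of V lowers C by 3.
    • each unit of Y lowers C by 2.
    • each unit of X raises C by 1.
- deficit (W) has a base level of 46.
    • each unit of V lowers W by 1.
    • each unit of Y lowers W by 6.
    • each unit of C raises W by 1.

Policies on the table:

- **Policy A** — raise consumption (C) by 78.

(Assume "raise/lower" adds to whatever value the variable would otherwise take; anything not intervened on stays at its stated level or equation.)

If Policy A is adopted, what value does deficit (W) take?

Policy A (C + 78):
  V = 29
  Y = 80
  X = 71 − 29 + 5·80 = 442
  C = 125 − 3·29 − 2·80 + 442 (+78 from intervention) = 398
  W = 46 − 29 − 6·80 + 398 = -65

-65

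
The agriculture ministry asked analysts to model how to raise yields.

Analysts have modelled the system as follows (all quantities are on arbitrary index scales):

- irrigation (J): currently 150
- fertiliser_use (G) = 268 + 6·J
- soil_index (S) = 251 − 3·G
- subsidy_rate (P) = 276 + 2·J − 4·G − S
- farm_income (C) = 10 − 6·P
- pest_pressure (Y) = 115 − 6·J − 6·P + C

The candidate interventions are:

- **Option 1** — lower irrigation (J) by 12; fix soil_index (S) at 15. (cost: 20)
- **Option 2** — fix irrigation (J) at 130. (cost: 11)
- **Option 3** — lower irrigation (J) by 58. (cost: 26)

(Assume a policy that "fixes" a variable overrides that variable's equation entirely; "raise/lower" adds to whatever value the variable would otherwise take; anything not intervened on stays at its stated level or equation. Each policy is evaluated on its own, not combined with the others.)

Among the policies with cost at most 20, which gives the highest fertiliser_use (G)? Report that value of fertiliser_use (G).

Option 1 (J − 12, S := 15):
  J = 150 − 12 = 138
  G = 268 + 6·138 = 1096
Option 2 (J := 130):
  J = 130
  G = 268 + 6·130 = 1048
Comparing — Option 1: G=1096, Option 2: G=1048. Highest is 1096 (Option 1).

1096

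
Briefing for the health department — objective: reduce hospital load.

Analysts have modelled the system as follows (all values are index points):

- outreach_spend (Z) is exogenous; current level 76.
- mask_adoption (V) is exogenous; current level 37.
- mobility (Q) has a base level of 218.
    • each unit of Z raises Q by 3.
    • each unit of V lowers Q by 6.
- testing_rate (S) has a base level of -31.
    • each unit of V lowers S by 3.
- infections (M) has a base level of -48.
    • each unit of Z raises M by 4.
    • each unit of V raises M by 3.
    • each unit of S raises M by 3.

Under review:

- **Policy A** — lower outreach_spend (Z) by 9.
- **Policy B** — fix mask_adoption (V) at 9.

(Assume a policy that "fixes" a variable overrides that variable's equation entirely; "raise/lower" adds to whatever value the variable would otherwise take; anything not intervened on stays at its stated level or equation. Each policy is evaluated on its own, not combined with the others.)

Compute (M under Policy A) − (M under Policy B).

-204

Policy A (Z − 9):
  Z = 76 − 9 = 67
  V = 37
  S = -31 − 3·37 = -142
  M = -48 + 4·67 + 3·37 + 3·(-142) = -95
Policy B (V := 9):
  Z = 76
  V = 9
  S = -31 − 3·9 = -58
  M = -48 + 4·76 + 3·9 + 3·(-58) = 109
M: -95 − 109 = -204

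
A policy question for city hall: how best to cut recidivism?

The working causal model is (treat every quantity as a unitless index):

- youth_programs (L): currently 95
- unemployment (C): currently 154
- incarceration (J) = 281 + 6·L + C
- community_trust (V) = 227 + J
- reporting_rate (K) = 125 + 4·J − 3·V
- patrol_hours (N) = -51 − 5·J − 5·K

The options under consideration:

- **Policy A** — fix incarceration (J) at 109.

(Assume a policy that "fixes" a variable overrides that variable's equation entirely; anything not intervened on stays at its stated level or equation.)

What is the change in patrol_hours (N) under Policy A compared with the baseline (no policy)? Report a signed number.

8960

Baseline:
  L = 95
  C = 154
  J = 281 + 6·95 + 154 = 1005
  V = 227 + 1005 = 1232
  K = 125 + 4·1005 − 3·1232 = 449
  N = -51 − 5·1005 − 5·449 = -7321
Policy A (J := 109):
  L = 95
  C = 154
  J = 109
  V = 227 + 109 = 336
  K = 125 + 4·109 − 3·336 = -447
  N = -51 − 5·109 − 5·(-447) = 1639
Change in N: 1639 − (-7321) = 8960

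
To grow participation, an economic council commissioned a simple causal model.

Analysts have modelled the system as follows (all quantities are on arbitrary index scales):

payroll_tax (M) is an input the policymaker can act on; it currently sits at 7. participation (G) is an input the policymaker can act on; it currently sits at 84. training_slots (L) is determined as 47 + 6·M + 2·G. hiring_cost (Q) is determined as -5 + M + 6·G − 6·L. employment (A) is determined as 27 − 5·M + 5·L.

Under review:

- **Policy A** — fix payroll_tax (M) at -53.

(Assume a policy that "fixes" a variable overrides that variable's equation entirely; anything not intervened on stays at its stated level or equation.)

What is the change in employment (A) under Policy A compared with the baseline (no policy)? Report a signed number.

Baseline:
  M = 7
  G = 84
  L = 47 + 6·7 + 2·84 = 257
  A = 27 − 5·7 + 5·257 = 1277
Policy A (M := -53):
  M = -53
  G = 84
  L = 47 + 6·(-53) + 2·84 = -103
  A = 27 − 5·(-53) + 5·(-103) = -223
Change in A: -223 − 1277 = -1500

-1500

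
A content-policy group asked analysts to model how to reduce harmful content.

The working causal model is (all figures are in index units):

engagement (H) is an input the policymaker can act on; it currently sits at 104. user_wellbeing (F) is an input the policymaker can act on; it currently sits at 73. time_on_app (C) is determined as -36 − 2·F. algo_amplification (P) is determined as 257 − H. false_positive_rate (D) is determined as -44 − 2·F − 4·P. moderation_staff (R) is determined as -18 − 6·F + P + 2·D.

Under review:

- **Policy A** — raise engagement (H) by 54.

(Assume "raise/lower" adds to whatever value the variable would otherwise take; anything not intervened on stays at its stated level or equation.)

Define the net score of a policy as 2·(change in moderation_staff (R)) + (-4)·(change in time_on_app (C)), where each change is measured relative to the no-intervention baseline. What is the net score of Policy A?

756

Baseline:
  H = 104
  F = 73
  C = -36 − 2·73 = -182
  P = 257 − 104 = 153
  D = -44 − 2·73 − 4·153 = -802
  R = -18 − 6·73 + 153 + 2·(-802) = -1907
Policy A (H + 54):
  H = 104 + 54 = 158
  F = 73
  C = -36 − 2·73 = -182
  P = 257 − 158 = 99
  D = -44 − 2·73 − 4·99 = -586
  R = -18 − 6·73 + 99 + 2·(-586) = -1529
ΔR = -1529 − (-1907) = 378; ΔC = -182 − (-182) = 0
Score = 2·378 + (-4)·0 = 756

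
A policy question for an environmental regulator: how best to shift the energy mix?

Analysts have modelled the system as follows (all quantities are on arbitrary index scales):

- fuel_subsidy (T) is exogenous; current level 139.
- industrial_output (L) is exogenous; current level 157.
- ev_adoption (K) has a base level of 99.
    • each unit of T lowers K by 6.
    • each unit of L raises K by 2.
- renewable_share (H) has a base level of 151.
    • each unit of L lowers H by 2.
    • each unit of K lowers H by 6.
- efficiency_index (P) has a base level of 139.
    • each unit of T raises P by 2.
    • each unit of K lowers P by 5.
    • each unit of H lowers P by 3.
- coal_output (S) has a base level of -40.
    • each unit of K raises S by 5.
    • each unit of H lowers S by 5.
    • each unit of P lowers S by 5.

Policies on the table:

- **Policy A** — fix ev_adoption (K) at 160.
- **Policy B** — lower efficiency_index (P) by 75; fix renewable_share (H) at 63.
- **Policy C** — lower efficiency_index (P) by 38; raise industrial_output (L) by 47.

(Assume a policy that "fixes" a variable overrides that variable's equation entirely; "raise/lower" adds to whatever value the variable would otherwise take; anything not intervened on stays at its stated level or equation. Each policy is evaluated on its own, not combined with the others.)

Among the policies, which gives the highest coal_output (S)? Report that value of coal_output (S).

Policy A (K := 160):
  T = 139
  L = 157
  K = 160
  H = 151 − 2·157 − 6·160 = -1123
  P = 139 + 2·139 − 5·160 − 3·(-1123) = 2986
  S = -40 + 5·160 − 5·(-1123) − 5·2986 = -8555
Policy B (P − 75, H := 63):
  T = 139
  L = 157
  K = 99 − 6·139 + 2·157 = -421
  H = 63
  P = 139 + 2·139 − 5·(-421) − 3·63 (−75 from intervention) = 2258
  S = -40 + 5·(-421) − 5·63 − 5·2258 = -13750
Policy C (P − 38, L + 47):
  T = 139
  L = 157 + 47 = 204
  K = 99 − 6·139 + 2·204 = -327
  H = 151 − 2·204 − 6·(-327) = 1705
  P = 139 + 2·139 − 5·(-327) − 3·1705 (−38 from intervention) = -3101
  S = -40 + 5·(-327) − 5·1705 − 5·(-3101) = 5305
Comparing — Policy A: S=-8555, Policy B: S=-13750, Policy C: S=5305. Highest is 5305 (Policy C).

5305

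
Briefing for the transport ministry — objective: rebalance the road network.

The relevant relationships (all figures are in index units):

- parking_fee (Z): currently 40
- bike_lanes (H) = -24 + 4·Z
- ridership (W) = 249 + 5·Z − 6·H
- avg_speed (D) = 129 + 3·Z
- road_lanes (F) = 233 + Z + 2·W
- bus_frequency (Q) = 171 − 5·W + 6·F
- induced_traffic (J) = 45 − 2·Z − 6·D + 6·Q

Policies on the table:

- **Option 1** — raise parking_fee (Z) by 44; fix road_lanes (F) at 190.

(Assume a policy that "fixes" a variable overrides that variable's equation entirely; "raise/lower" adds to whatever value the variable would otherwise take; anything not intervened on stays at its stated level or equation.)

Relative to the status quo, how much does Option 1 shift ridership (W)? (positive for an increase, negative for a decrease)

-836

Baseline:
  Z = 40
  H = -24 + 4·40 = 136
  W = 249 + 5·40 − 6·136 = -367
Option 1 (Z + 44, F := 190):
  Z = 40 + 44 = 84
  H = -24 + 4·84 = 312
  W = 249 + 5·84 − 6·312 = -1203
Change in W: -1203 − (-367) = -836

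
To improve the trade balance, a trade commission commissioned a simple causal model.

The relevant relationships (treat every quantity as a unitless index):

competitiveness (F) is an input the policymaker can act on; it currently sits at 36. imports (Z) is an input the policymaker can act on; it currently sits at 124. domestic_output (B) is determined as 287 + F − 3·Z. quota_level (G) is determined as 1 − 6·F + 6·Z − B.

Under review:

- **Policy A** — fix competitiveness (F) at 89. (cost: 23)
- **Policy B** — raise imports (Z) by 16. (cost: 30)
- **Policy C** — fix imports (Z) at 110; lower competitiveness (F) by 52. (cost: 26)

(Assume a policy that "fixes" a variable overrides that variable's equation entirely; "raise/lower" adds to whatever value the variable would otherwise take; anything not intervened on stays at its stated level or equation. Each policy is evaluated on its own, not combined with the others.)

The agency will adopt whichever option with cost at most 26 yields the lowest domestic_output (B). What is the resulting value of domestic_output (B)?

Policy A (F := 89):
  F = 89
  Z = 124
  B = 287 + 89 − 3·124 = 4
Policy C (Z := 110, F − 52):
  F = 36 − 52 = -16
  Z = 110
  B = 287 + (-16) − 3·110 = -59
Comparing — Policy A: B=4, Policy C: B=-59. Lowest is -59 (Policy C).

-59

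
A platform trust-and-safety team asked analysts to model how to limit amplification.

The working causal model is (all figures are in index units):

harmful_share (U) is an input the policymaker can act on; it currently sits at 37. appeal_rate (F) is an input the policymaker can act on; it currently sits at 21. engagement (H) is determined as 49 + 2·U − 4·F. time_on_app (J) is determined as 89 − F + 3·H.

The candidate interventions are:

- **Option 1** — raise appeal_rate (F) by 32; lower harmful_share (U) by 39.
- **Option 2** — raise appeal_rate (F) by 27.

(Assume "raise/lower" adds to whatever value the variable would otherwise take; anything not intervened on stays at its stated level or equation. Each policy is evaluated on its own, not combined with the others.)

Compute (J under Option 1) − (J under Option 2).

Option 1 (F + 32, U − 39):
  U = 37 − 39 = -2
  F = 21 + 32 = 53
  H = 49 + 2·(-2) − 4·53 = -167
  J = 89 − 53 + 3·(-167) = -465
Option 2 (F + 27):
  U = 37
  F = 21 + 27 = 48
  H = 49 + 2·37 − 4·48 = -69
  J = 89 − 48 + 3·(-69) = -166
J: -465 − (-166) = -299

-299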